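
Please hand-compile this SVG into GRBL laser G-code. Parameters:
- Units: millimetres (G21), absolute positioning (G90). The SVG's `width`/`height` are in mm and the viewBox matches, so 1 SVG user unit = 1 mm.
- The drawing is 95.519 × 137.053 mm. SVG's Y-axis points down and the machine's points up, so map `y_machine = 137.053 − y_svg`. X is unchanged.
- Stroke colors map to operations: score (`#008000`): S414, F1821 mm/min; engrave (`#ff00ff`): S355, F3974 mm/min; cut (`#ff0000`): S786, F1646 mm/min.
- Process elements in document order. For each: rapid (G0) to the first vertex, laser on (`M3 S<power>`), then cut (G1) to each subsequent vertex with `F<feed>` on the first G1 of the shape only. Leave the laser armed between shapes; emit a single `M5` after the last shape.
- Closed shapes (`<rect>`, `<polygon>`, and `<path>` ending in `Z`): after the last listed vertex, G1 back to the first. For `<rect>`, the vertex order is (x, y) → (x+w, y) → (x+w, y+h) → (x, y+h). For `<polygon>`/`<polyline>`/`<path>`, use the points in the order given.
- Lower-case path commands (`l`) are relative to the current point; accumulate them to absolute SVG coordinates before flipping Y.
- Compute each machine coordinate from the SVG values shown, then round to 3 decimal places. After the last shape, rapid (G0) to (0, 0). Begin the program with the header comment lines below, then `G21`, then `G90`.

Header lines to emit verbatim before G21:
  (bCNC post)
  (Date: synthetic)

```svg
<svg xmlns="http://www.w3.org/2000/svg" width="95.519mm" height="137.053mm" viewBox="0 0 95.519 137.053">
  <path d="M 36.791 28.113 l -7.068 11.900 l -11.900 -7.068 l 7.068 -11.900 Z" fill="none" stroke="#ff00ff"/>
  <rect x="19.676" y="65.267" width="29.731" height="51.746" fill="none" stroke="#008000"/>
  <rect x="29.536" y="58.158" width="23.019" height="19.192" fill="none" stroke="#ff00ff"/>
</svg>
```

1 u = 1 mm; y_m = 137.053 − y.

[1] `<path>` regular polygon, #ff00ff→engrave S355 F3974: (36.791,108.940) → (29.723,97.040) → (17.823,104.108) → (24.891,116.008) → (36.791,108.940) (closed)

[2] `<rect>` rectangle, #008000→score S414 F1821: (19.676,71.786) → (49.407,71.786) → (49.407,20.040) → (19.676,20.040) → (19.676,71.786) (closed)

[3] `<rect>` rectangle, #ff00ff→engrave S355 F3974: (29.536,78.895) → (52.555,78.895) → (52.555,59.703) → (29.536,59.703) → (29.536,78.895) (closed)

(bCNC post)
(Date: synthetic)
G21
G90
G0 X36.791 Y108.940
M3 S355
G1 X29.723 Y97.040 F3974
G1 X17.823 Y104.108
G1 X24.891 Y116.008
G1 X36.791 Y108.940
G0 X19.676 Y71.786
M3 S414
G1 X49.407 Y71.786 F1821
G1 X49.407 Y20.040
G1 X19.676 Y20.040
G1 X19.676 Y71.786
G0 X29.536 Y78.895
M3 S355
G1 X52.555 Y78.895 F3974
G1 X52.555 Y59.703
G1 X29.536 Y59.703
G1 X29.536 Y78.895
M5
G0 X0.000 Y0.000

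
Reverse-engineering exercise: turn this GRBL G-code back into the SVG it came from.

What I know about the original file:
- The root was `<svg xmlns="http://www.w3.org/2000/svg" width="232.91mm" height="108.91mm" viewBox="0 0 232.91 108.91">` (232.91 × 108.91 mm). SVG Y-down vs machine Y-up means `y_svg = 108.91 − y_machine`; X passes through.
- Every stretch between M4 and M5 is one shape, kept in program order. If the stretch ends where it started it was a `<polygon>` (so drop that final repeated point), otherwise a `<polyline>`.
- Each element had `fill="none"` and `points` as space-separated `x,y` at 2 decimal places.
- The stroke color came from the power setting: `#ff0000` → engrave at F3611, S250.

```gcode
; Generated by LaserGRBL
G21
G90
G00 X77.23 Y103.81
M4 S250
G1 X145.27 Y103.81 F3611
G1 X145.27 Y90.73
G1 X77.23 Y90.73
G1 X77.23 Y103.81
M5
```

<svg xmlns="http://www.w3.org/2000/svg" width="232.91mm" height="108.91mm" viewBox="0 0 232.91 108.91">
  <polygon points="77.23,5.10 145.27,5.10 145.27,18.18 77.23,18.18" fill="none" stroke="#ff0000"/>
</svg>

y_svg = 108.91 − y_m. Every run uses S250, so all elements get stroke `#ff0000` (engrave).

[1] closed run; points: 77.23,5.10 145.27,5.10 145.27,18.18 77.23,18.18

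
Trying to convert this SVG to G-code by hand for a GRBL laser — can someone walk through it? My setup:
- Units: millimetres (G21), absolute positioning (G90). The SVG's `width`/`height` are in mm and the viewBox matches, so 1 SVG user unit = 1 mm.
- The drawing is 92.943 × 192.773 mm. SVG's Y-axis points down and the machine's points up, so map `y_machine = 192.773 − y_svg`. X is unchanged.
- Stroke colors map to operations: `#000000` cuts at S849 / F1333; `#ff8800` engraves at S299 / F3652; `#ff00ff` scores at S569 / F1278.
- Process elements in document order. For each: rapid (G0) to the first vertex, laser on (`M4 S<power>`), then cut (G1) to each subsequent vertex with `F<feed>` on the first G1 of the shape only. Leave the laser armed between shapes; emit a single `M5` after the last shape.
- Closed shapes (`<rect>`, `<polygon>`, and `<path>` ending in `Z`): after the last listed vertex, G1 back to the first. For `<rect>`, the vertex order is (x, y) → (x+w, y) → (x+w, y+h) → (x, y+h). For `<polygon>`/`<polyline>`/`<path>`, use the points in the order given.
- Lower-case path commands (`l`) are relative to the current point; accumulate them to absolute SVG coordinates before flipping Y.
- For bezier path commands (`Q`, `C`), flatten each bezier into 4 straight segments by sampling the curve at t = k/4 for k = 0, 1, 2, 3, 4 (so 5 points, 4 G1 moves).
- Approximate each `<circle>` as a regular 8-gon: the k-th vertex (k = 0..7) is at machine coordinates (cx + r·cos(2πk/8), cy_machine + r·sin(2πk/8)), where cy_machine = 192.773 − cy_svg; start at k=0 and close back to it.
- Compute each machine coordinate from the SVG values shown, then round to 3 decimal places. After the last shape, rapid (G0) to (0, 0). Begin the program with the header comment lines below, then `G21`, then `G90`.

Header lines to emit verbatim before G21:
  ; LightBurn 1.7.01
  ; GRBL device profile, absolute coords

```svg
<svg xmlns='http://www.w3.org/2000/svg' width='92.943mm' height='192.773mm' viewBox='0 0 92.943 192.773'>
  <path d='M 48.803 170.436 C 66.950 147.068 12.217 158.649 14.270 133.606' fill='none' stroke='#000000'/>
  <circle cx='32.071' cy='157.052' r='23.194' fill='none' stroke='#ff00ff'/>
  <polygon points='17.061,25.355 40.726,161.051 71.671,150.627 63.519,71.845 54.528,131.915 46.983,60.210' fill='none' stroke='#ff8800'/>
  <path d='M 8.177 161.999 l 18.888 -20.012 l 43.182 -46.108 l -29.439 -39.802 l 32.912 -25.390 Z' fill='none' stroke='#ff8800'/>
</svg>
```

Since the viewBox matches the mm dimensions, user units are millimetres directly. The only transform is the Y-flip y_m = 192.773 − y_svg.

Shape 1 is a cubic bezier drawn with `<path>`. Its stroke #000000 means cut at S849, F1333. After flipping Y the toolpath is (48.803,22.337) → (50.774,34.428) → (37.572,40.124) → (21.352,46.133) → (14.270,59.167).

Shape 2 is a circle drawn with `<circle>`. Its stroke #ff00ff means score at S569, F1278. After flipping Y the toolpath is (55.265,35.721) → (48.472,52.122) → (32.071,58.915) → (15.670,52.122) → (8.877,35.721) → (15.670,19.320) → (32.071,12.527) → (48.472,19.320) → (55.265,35.721), returning to the start.

Shape 3 is a closed polygon drawn with `<polygon>`. Its stroke #ff8800 means engrave at S299, F3652. After flipping Y the toolpath is (17.061,167.418) → (40.726,31.722) → (71.671,42.146) → (63.519,120.928) → (54.528,60.858) → (46.983,132.563) → (17.061,167.418), returning to the start.

Shape 4 is a closed polygon drawn with `<path>`. Its stroke #ff8800 means engrave at S299, F3652. After flipping Y the toolpath is (8.177,30.774) → (27.065,50.786) → (70.247,96.894) → (40.808,136.696) → (73.720,162.086) → (8.177,30.774), returning to the start.

; LightBurn 1.7.01
; GRBL device profile, absolute coords
G21
G90
G0 X48.803 Y22.337
M4 S849
G1 X50.774 Y34.428 F1333
G1 X37.572 Y40.124
G1 X21.352 Y46.133
G1 X14.270 Y59.167
G0 X55.265 Y35.721
M4 S569
G1 X48.472 Y52.122 F1278
G1 X32.071 Y58.915
G1 X15.670 Y52.122
G1 X8.877 Y35.721
G1 X15.670 Y19.320
G1 X32.071 Y12.527
G1 X48.472 Y19.320
G1 X55.265 Y35.721
G0 X17.061 Y167.418
M4 S299
G1 X40.726 Y31.722 F3652
G1 X71.671 Y42.146
G1 X63.519 Y120.928
G1 X54.528 Y60.858
G1 X46.983 Y132.563
G1 X17.061 Y167.418
G0 X8.177 Y30.774
M4 S299
G1 X27.065 Y50.786 F3652
G1 X70.247 Y96.894
G1 X40.808 Y136.696
G1 X73.720 Y162.086
G1 X8.177 Y30.774
M5
G0 X0.000 Y0.000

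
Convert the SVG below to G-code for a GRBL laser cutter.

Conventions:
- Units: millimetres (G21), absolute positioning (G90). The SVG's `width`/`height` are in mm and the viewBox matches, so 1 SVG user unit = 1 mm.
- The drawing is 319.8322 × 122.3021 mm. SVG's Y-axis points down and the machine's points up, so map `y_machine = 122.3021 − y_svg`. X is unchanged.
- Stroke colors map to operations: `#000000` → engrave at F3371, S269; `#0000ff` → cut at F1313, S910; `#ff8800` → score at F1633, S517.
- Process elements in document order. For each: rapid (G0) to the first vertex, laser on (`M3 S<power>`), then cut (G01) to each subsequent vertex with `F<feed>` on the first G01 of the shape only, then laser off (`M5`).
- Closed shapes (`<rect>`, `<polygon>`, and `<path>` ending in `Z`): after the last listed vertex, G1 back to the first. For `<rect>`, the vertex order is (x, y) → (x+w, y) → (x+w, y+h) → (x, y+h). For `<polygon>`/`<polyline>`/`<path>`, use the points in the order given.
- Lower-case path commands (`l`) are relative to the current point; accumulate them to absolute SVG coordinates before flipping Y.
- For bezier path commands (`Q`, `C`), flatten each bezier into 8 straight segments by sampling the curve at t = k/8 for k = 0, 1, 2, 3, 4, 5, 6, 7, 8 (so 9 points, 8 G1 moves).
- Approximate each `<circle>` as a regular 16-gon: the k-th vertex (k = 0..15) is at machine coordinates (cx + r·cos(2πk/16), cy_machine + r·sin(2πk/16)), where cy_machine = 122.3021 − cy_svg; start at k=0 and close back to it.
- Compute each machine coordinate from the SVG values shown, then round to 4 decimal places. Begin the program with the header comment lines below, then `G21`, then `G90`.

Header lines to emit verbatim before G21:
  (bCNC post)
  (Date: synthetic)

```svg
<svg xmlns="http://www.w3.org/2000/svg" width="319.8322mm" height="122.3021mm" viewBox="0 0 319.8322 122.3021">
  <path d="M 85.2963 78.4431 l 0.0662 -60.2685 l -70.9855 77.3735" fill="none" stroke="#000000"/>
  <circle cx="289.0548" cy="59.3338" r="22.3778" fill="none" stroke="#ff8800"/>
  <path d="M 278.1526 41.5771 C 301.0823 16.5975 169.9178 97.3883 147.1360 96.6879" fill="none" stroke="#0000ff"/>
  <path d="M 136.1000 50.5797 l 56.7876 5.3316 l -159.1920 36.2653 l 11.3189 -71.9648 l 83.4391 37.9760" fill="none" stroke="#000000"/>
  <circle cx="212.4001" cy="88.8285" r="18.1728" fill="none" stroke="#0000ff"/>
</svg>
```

viewBox `0 0 319.8322 122.3021` with mm width/height → 1 unit = 1 mm. Flip: y_m = 122.3021 − y_svg.

**Shape 1** — `<path>` open polyline, stroke `#000000` → engrave (S269, F3371). Machine vertices: (85.2963,43.8590) → (85.3625,104.1275) → (14.3770,26.7540). Open path.

**Shape 2** — `<circle>` circle, stroke `#ff8800` → score (S517, F1633). Machine vertices: (311.4326,62.9683) → (309.7292,71.5319) → (304.8783,78.7918) → (297.6184,83.6427) → (289.0548,85.3461) → (280.4912,83.6427) → (273.2313,78.7918) → (268.3804,71.5319) → (266.6770,62.9683) → (268.3804,54.4047) → (273.2313,47.1448) → (280.4912,42.2939) → (289.0548,40.5905) → (297.6184,42.2939) → (304.8783,47.1448) → (309.7292,54.4047) → (311.4326,62.9683). Closed: final G1 returns to the first vertex.

**Shape 3** — `<path>` cubic bezier, stroke `#0000ff` → cut (S910, F1313). Control points (SVG): P0=(278.1526,41.5771), P1=(301.0823,16.5975), P2=(169.9178,97.3883), P3=(147.1360,96.6879); sampled at t=k/8. Machine vertices: (278.1526,80.7250) → (280.0407,85.5001) → (270.5584,82.5537) → (252.7816,74.0803) → (229.7861,62.2743) → (204.6479,49.3302) → (180.4429,37.4425) → (160.2470,28.8057) → (147.1360,25.6142). Open path.

**Shape 4** — `<path>` open polyline, stroke `#000000` → engrave (S269, F3371). Machine vertices: (136.1000,71.7224) → (192.8876,66.3908) → (33.6956,30.1255) → (45.0145,102.0903) → (128.4536,64.1143). Open path.

**Shape 5** — `<circle>` circle, stroke `#0000ff` → cut (S910, F1313). Machine vertices: (230.5729,33.4736) → (229.1896,40.4280) → (225.2502,46.3237) → (219.3545,50.2631) → (212.4001,51.6464) → (205.4457,50.2631) → (199.5500,46.3237) → (195.6106,40.4280) → (194.2273,33.4736) → (195.6106,26.5192) → (199.5500,20.6235) → (205.4457,16.6841) → (212.4001,15.3008) → (219.3545,16.6841) → (225.2502,20.6235) → (229.1896,26.5192) → (230.5729,33.4736). Closed: final G1 returns to the first vertex.

(bCNC post)
(Date: synthetic)
G21
G90
G0 X85.2963 Y43.8590
M3 S269
G01 X85.3625 Y104.1275 F3371
G01 X14.3770 Y26.7540
M5
G0 X311.4326 Y62.9683
M3 S517
G01 X309.7292 Y71.5319 F1633
G01 X304.8783 Y78.7918
G01 X297.6184 Y83.6427
G01 X289.0548 Y85.3461
G01 X280.4912 Y83.6427
G01 X273.2313 Y78.7918
G01 X268.3804 Y71.5319
G01 X266.6770 Y62.9683
G01 X268.3804 Y54.4047
G01 X273.2313 Y47.1448
G01 X280.4912 Y42.2939
G01 X289.0548 Y40.5905
G01 X297.6184 Y42.2939
G01 X304.8783 Y47.1448
G01 X309.7292 Y54.4047
G01 X311.4326 Y62.9683
M5
G0 X278.1526 Y80.7250
M3 S910
G01 X280.0407 Y85.5001 F1313
G01 X270.5584 Y82.5537
G01 X252.7816 Y74.0803
G01 X229.7861 Y62.2743
G01 X204.6479 Y49.3302
G01 X180.4429 Y37.4425
G01 X160.2470 Y28.8057
G01 X147.1360 Y25.6142
M5
G0 X136.1000 Y71.7224
M3 S269
G01 X192.8876 Y66.3908 F3371
G01 X33.6956 Y30.1255
G01 X45.0145 Y102.0903
G01 X128.4536 Y64.1143
M5
G0 X230.5729 Y33.4736
M3 S910
G01 X229.1896 Y40.4280 F1313
G01 X225.2502 Y46.3237
G01 X219.3545 Y50.2631
G01 X212.4001 Y51.6464
G01 X205.4457 Y50.2631
G01 X199.5500 Y46.3237
G01 X195.6106 Y40.4280
G01 X194.2273 Y33.4736
G01 X195.6106 Y26.5192
G01 X199.5500 Y20.6235
G01 X205.4457 Y16.6841
G01 X212.4001 Y15.3008
G01 X219.3545 Y16.6841
G01 X225.2502 Y20.6235
G01 X229.1896 Y26.5192
G01 X230.5729 Y33.4736
M5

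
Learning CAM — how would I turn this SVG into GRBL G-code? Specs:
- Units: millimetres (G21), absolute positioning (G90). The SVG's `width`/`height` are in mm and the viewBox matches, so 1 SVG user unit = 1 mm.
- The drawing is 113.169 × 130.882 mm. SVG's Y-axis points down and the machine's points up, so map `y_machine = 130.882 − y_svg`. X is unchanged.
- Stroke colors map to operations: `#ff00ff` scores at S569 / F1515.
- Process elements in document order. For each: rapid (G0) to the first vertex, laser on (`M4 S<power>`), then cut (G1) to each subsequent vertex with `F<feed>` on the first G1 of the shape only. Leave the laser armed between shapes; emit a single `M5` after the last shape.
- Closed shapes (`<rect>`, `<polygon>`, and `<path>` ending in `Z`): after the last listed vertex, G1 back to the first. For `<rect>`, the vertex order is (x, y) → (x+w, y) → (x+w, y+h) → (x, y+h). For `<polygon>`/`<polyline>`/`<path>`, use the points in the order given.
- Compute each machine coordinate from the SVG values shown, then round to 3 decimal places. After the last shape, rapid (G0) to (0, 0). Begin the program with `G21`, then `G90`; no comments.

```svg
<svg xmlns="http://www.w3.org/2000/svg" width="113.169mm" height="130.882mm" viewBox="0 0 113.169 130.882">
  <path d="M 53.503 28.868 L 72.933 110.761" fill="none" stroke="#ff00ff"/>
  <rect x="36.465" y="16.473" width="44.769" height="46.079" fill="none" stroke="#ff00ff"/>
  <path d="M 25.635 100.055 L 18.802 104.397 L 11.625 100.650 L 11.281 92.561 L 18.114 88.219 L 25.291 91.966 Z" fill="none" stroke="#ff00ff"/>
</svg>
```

G21
G90
G0 X53.503 Y102.014
M4 S569
G1 X72.933 Y20.121 F1515
G0 X36.465 Y114.409
M4 S569
G1 X81.234 Y114.409 F1515
G1 X81.234 Y68.330
G1 X36.465 Y68.330
G1 X36.465 Y114.409
G0 X25.635 Y30.827
M4 S569
G1 X18.802 Y26.485 F1515
G1 X11.625 Y30.232
G1 X11.281 Y38.321
G1 X18.114 Y42.663
G1 X25.291 Y38.916
G1 X25.635 Y30.827
M5
G0 X0.000 Y0.000

1 u = 1 mm; y_m = 130.882 − y.

[1] `<path>` line segment, #ff00ff→score S569 F1515: (53.503,102.014) → (72.933,20.121)

[2] `<rect>` rectangle, #ff00ff→score S569 F1515: (36.465,114.409) → (81.234,114.409) → (81.234,68.330) → (36.465,68.330) → (36.465,114.409) (closed)

[3] `<path>` regular polygon, #ff00ff→score S569 F1515: (25.635,30.827) → (18.802,26.485) → (11.625,30.232) → (11.281,38.321) → (18.114,42.663) → (25.291,38.916) → (25.635,30.827) (closed)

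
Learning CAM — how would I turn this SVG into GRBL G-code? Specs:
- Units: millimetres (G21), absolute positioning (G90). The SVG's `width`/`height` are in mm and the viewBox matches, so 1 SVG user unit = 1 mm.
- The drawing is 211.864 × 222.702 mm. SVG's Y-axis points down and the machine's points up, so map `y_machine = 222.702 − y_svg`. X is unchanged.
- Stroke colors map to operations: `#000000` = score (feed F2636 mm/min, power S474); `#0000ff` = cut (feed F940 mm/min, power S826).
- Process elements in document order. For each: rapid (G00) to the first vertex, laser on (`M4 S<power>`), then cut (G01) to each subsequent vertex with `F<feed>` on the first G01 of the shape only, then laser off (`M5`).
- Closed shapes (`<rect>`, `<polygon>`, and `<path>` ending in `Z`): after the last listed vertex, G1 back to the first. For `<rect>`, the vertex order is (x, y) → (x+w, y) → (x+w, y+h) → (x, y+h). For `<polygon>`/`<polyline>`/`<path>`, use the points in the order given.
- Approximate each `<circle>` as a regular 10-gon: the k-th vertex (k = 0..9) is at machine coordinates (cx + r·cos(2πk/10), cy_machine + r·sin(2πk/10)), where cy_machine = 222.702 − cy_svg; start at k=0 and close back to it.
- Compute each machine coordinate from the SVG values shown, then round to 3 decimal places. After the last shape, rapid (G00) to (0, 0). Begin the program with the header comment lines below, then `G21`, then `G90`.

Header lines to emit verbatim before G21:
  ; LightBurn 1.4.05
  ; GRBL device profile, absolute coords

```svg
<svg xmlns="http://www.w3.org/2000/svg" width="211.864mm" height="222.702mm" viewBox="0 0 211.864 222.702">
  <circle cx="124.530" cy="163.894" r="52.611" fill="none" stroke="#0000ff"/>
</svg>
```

; LightBurn 1.4.05
; GRBL device profile, absolute coords
G21
G90
G00 X177.141 Y58.808
M4 S826
G01 X167.093 Y89.732 F940
G01 X140.788 Y108.844
G01 X108.272 Y108.844
G01 X81.967 Y89.732
G01 X71.919 Y58.808
G01 X81.967 Y27.884
G01 X108.272 Y8.772
G01 X140.788 Y8.772
G01 X167.093 Y27.884
G01 X177.141 Y58.808
M5
G00 X0.000 Y0.000

1 u = 1 mm; y_m = 222.702 − y.

[1] `<circle>` circle, #0000ff→cut S826 F940: (177.141,58.808) → (167.093,89.732) → (140.788,108.844) → (108.272,108.844) → (81.967,89.732) → (71.919,58.808) → (81.967,27.884) → (108.272,8.772) → (140.788,8.772) → (167.093,27.884) → (177.141,58.808) (closed)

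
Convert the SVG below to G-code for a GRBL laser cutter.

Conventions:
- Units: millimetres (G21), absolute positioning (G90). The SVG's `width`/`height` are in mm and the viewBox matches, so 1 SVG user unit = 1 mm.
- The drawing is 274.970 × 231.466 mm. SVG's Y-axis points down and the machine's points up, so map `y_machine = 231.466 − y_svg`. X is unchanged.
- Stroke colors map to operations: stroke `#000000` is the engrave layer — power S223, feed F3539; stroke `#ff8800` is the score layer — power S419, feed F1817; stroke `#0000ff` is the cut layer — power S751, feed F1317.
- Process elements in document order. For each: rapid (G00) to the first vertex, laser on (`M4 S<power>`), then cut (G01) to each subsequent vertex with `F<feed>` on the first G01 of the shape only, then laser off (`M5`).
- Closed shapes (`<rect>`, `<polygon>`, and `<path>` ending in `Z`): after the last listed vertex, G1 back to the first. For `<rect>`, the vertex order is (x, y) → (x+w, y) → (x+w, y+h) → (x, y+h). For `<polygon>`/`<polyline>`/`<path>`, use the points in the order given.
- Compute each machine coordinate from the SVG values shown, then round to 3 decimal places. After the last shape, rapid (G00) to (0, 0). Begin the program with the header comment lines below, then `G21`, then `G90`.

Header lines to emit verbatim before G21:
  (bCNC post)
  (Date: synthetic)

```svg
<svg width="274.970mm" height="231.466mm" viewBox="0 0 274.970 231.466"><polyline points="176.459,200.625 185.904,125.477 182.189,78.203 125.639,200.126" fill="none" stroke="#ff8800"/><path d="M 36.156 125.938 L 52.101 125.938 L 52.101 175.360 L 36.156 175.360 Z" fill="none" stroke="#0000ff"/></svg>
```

(bCNC post)
(Date: synthetic)
G21
G90
G00 X176.459 Y30.841
M4 S419
G01 X185.904 Y105.989 F1817
G01 X182.189 Y153.263
G01 X125.639 Y31.340
M5
G00 X36.156 Y105.528
M4 S751
G01 X52.101 Y105.528 F1317
G01 X52.101 Y56.106
G01 X36.156 Y56.106
G01 X36.156 Y105.528
M5
G00 X0.000 Y0.000

viewBox `0 0 274.970 231.466` with mm width/height → 1 unit = 1 mm. Flip: y_m = 231.466 − y_svg.

**Shape 1** — `<polyline>` open polyline, stroke `#ff8800` → score (S419, F1817). Machine vertices: (176.459,30.841) → (185.904,105.989) → (182.189,153.263) → (125.639,31.340). Open path.

**Shape 2** — `<path>` rectangle, stroke `#0000ff` → cut (S751, F1317). Machine vertices: (36.156,105.528) → (52.101,105.528) → (52.101,56.106) → (36.156,56.106) → (36.156,105.528). Closed: final G1 returns to the first vertex.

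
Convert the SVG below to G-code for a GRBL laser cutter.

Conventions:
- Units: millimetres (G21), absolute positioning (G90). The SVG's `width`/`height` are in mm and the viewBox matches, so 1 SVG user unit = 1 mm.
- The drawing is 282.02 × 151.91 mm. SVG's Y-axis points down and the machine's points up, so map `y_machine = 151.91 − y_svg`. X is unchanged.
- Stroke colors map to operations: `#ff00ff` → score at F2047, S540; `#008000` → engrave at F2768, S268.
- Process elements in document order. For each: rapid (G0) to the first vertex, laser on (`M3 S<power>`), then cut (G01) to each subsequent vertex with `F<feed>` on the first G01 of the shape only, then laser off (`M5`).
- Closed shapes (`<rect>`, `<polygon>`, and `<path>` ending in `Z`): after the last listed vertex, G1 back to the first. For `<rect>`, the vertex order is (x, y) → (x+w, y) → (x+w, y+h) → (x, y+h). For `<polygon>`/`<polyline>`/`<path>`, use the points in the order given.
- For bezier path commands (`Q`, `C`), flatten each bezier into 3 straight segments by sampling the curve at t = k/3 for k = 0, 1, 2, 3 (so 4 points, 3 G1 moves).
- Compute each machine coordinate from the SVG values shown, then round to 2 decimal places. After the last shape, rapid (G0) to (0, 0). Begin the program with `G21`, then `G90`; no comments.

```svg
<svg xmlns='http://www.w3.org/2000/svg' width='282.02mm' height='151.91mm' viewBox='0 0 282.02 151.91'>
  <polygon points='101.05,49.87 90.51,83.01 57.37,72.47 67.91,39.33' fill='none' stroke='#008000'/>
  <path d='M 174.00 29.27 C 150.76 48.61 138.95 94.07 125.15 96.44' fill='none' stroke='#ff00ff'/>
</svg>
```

G21
G90
G0 X101.05 Y102.04
M3 S268
G01 X90.51 Y68.90 F2768
G01 X57.37 Y79.44
G01 X67.91 Y112.58
G01 X101.05 Y102.04
M5
G0 X174.00 Y122.64
M3 S540
G01 X154.07 Y97.16 F2047
G01 X138.78 Y69.64
G01 X125.15 Y55.47
M5
G0 X0.00 Y0.00

1 u = 1 mm; y_m = 151.91 − y.

[1] `<polygon>` regular polygon, #008000→engrave S268 F2768: (101.05,102.04) → (90.51,68.90) → (57.37,79.44) → (67.91,112.58) → (101.05,102.04) (closed)

[2] `<path>` cubic bezier, #ff00ff→score S540 F2047: (174.00,122.64) → (154.07,97.16) → (138.78,69.64) → (125.15,55.47)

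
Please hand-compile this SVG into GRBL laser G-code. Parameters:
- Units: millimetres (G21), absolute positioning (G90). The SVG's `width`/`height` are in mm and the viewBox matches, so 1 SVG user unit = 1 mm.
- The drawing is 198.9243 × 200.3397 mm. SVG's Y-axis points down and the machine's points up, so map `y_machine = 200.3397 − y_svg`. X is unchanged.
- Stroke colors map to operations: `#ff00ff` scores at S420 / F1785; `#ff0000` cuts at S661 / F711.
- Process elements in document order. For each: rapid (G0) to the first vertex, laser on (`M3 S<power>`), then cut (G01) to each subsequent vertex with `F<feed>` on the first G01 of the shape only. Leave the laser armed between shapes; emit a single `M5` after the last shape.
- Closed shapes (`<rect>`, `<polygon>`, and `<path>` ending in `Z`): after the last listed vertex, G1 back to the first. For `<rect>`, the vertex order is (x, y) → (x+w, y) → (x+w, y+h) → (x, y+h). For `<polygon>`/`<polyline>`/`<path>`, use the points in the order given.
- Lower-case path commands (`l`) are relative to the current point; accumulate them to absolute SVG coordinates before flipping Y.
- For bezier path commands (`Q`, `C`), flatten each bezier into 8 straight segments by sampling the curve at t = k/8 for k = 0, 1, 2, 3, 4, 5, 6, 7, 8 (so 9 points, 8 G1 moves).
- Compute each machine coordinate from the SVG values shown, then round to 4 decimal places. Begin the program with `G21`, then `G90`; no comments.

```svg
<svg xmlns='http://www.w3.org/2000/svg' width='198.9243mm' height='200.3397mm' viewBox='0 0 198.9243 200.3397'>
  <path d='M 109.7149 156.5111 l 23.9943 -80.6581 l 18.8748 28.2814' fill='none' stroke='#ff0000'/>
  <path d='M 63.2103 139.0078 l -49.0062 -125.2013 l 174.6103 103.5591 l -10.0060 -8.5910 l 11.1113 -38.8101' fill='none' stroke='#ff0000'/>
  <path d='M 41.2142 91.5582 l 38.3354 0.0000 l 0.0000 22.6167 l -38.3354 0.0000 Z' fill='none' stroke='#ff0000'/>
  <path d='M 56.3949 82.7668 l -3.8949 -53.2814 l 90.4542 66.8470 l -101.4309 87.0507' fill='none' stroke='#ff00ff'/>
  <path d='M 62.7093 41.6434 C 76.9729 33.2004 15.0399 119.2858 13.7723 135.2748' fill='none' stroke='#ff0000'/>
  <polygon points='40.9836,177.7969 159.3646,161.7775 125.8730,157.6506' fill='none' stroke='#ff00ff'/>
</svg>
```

G21
G90
G0 X109.7149 Y43.8286
M3 S661
G01 X133.7092 Y124.4867 F711
G01 X152.5840 Y96.2053
G0 X63.2103 Y61.3319
M3 S661
G01 X14.2041 Y186.5332 F711
G01 X188.8144 Y82.9741
G01 X178.8084 Y91.5651
G01 X189.9197 Y130.3752
G0 X41.2142 Y108.7815
M3 S661
G01 X79.5496 Y108.7815 F711
G01 X79.5496 Y86.1648
G01 X41.2142 Y86.1648
G01 X41.2142 Y108.7815
G0 X56.3949 Y117.5729
M3 S420
G01 X52.5000 Y170.8543 F1785
G01 X142.9542 Y104.0073
G01 X41.5233 Y16.9566
G0 X62.7093 Y158.6963
M3 S661
G01 X64.7537 Y157.7529 F711
G01 X61.2586 Y149.8767
G01 X53.8277 Y136.9969
G01 X44.0650 Y121.0426
G01 X33.5742 Y103.9431
G01 X23.9593 Y87.6275
G01 X16.8240 Y74.0250
G01 X13.7723 Y65.0649
G0 X40.9836 Y22.5428
M3 S420
G01 X159.3646 Y38.5622 F1785
G01 X125.8730 Y42.6891
G01 X40.9836 Y22.5428
M5

1 u = 1 mm; y_m = 200.3397 − y.

[1] `<path>` open polyline, #ff0000→cut S661 F711: (109.7149,43.8286) → (133.7092,124.4867) → (152.5840,96.2053)

[2] `<path>` open polyline, #ff0000→cut S661 F711: (63.2103,61.3319) → (14.2041,186.5332) → (188.8144,82.9741) → (178.8084,91.5651) → (189.9197,130.3752)

[3] `<path>` rectangle, #ff0000→cut S661 F711: (41.2142,108.7815) → (79.5496,108.7815) → (79.5496,86.1648) → (41.2142,86.1648) → (41.2142,108.7815) (closed)

[4] `<path>` open polyline, #ff00ff→score S420 F1785: (56.3949,117.5729) → (52.5000,170.8543) → (142.9542,104.0073) → (41.5233,16.9566)

[5] `<path>` cubic bezier, #ff0000→cut S661 F711: (62.7093,158.6963) → (64.7537,157.7529) → (61.2586,149.8767) → (53.8277,136.9969) → (44.0650,121.0426) → (33.5742,103.9431) → (23.9593,87.6275) → (16.8240,74.0250) → (13.7723,65.0649)

[6] `<polygon>` closed polygon, #ff00ff→score S420 F1785: (40.9836,22.5428) → (159.3646,38.5622) → (125.8730,42.6891) → (40.9836,22.5428) (closed)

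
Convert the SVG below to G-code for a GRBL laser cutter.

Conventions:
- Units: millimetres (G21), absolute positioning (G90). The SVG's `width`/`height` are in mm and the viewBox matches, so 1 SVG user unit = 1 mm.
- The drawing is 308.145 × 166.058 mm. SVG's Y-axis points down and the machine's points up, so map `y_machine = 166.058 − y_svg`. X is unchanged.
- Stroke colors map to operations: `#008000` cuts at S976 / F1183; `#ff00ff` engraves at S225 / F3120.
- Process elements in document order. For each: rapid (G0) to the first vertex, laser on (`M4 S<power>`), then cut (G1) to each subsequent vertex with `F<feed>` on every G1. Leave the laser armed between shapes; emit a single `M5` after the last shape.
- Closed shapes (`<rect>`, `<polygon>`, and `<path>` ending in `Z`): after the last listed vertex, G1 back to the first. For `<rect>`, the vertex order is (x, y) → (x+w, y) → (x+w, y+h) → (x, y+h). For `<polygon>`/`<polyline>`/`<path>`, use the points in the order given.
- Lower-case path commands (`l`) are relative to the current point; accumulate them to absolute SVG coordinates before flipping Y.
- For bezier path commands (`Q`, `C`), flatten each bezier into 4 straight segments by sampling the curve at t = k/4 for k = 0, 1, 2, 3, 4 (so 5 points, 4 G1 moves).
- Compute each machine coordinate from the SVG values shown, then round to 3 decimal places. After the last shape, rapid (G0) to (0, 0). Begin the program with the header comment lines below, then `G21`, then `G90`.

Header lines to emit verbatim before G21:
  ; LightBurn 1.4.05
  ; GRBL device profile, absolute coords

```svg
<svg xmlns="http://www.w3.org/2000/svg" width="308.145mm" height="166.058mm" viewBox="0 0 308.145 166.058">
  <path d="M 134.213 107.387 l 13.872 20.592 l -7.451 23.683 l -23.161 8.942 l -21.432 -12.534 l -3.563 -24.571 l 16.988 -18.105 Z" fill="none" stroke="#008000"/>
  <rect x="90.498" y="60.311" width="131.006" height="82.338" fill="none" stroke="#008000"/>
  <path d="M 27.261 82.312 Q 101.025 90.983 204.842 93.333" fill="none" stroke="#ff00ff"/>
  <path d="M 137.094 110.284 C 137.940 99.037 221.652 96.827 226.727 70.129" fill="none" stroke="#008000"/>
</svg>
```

1 u = 1 mm; y_m = 166.058 − y.

[1] `<path>` regular polygon, #008000→cut S976 F1183: (134.213,58.671) → (148.085,38.079) → (140.634,14.396) → (117.473,5.454) → (96.041,17.988) → (92.478,42.559) → (109.466,60.664) → (134.213,58.671) (closed)

[2] `<rect>` rectangle, #008000→cut S976 F1183: (90.498,105.747) → (221.504,105.747) → (221.504,23.409) → (90.498,23.409) → (90.498,105.747) (closed)

[3] `<path>` quadratic bezier, #ff00ff→engrave S225 F3120: (27.261,83.746) → (66.021,79.806) → (108.538,76.655) → (154.812,74.295) → (204.842,72.725)

[4] `<path>` cubic bezier, #008000→cut S976 F1183: (137.094,55.774) → (150.742,63.039) → (180.325,70.057) → (210.700,79.973) → (226.727,95.929)

; LightBurn 1.4.05
; GRBL device profile, absolute coords
G21
G90
G0 X134.213 Y58.671
M4 S976
G1 X148.085 Y38.079 F1183
G1 X140.634 Y14.396 F1183
G1 X117.473 Y5.454 F1183
G1 X96.041 Y17.988 F1183
G1 X92.478 Y42.559 F1183
G1 X109.466 Y60.664 F1183
G1 X134.213 Y58.671 F1183
G0 X90.498 Y105.747
M4 S976
G1 X221.504 Y105.747 F1183
G1 X221.504 Y23.409 F1183
G1 X90.498 Y23.409 F1183
G1 X90.498 Y105.747 F1183
G0 X27.261 Y83.746
M4 S225
G1 X66.021 Y79.806 F3120
G1 X108.538 Y76.655 F3120
G1 X154.812 Y74.295 F3120
G1 X204.842 Y72.725 F3120
G0 X137.094 Y55.774
M4 S976
G1 X150.742 Y63.039 F1183
G1 X180.325 Y70.057 F1183
G1 X210.700 Y79.973 F1183
G1 X226.727 Y95.929 F1183
M5
G0 X0.000 Y0.000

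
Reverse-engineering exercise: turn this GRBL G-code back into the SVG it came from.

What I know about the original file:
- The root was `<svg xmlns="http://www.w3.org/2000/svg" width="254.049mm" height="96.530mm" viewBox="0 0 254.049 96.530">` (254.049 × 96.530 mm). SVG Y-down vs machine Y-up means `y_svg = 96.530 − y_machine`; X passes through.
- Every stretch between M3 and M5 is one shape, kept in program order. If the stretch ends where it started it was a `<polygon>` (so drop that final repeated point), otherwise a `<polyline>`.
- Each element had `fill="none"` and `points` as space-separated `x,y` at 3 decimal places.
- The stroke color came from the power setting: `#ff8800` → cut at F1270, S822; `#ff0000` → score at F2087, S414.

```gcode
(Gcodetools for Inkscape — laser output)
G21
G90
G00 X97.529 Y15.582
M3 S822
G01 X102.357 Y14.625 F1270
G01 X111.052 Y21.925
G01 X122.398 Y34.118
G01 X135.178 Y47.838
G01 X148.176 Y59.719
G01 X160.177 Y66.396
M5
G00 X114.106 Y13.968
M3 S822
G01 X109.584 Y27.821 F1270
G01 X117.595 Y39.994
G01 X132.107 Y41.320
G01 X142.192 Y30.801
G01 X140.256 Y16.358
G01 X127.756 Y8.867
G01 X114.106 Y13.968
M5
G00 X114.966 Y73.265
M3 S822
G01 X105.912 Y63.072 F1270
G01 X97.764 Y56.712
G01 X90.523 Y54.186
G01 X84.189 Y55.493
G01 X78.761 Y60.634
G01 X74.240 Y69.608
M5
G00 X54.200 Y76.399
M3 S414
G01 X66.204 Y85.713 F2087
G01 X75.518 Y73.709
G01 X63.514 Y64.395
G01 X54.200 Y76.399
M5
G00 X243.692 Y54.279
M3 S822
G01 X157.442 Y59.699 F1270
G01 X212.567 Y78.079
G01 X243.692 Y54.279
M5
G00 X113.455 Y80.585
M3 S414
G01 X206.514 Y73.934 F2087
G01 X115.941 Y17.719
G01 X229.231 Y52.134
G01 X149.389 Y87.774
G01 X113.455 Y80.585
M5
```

Each laser-on run becomes one SVG element. Flip Y back into SVG space with y_svg = 96.530 − y_machine.

Run 1: the run's S822 means `#ff8800` (cut). The run is open, so emit a `<polyline>` with points (Y-flipped): 97.529,80.948 102.357,81.905 111.052,74.605 122.398,62.412 135.178,48.692 148.176,36.811 160.177,30.134.

Run 2: S822 ⇒ cut layer `#ff8800`. The run returns to its start, so emit a `<polygon>` with points (Y-flipped): 114.106,82.562 109.584,68.709 117.595,56.536 132.107,55.210 142.192,65.729 140.256,80.172 127.756,87.663.

Run 3: S822 ⇒ cut layer `#ff8800`. The run is open, so emit a `<polyline>` with points (Y-flipped): 114.966,23.265 105.912,33.458 97.764,39.818 90.523,42.344 84.189,41.037 78.761,35.896 74.240,26.922.

Run 4: power S414 maps to stroke `#ff0000` (score). The run returns to its start, so emit a `<polygon>` with points (Y-flipped): 54.200,20.131 66.204,10.817 75.518,22.821 63.514,32.135.

Run 5: the run's S822 means `#ff8800` (cut). The run returns to its start, so emit a `<polygon>` with points (Y-flipped): 243.692,42.251 157.442,36.831 212.567,18.451.

Run 6: S414 ⇒ score layer `#ff0000`. The run returns to its start, so emit a `<polygon>` with points (Y-flipped): 113.455,15.945 206.514,22.596 115.941,78.811 229.231,44.396 149.389,8.756.

<svg xmlns="http://www.w3.org/2000/svg" width="254.049mm" height="96.530mm" viewBox="0 0 254.049 96.530">
  <polyline points="97.529,80.948 102.357,81.905 111.052,74.605 122.398,62.412 135.178,48.692 148.176,36.811 160.177,30.134" fill="none" stroke="#ff8800"/>
  <polygon points="114.106,82.562 109.584,68.709 117.595,56.536 132.107,55.210 142.192,65.729 140.256,80.172 127.756,87.663" fill="none" stroke="#ff8800"/>
  <polyline points="114.966,23.265 105.912,33.458 97.764,39.818 90.523,42.344 84.189,41.037 78.761,35.896 74.240,26.922" fill="none" stroke="#ff8800"/>
  <polygon points="54.200,20.131 66.204,10.817 75.518,22.821 63.514,32.135" fill="none" stroke="#ff0000"/>
  <polygon points="243.692,42.251 157.442,36.831 212.567,18.451" fill="none" stroke="#ff8800"/>
  <polygon points="113.455,15.945 206.514,22.596 115.941,78.811 229.231,44.396 149.389,8.756" fill="none" stroke="#ff0000"/>
</svg>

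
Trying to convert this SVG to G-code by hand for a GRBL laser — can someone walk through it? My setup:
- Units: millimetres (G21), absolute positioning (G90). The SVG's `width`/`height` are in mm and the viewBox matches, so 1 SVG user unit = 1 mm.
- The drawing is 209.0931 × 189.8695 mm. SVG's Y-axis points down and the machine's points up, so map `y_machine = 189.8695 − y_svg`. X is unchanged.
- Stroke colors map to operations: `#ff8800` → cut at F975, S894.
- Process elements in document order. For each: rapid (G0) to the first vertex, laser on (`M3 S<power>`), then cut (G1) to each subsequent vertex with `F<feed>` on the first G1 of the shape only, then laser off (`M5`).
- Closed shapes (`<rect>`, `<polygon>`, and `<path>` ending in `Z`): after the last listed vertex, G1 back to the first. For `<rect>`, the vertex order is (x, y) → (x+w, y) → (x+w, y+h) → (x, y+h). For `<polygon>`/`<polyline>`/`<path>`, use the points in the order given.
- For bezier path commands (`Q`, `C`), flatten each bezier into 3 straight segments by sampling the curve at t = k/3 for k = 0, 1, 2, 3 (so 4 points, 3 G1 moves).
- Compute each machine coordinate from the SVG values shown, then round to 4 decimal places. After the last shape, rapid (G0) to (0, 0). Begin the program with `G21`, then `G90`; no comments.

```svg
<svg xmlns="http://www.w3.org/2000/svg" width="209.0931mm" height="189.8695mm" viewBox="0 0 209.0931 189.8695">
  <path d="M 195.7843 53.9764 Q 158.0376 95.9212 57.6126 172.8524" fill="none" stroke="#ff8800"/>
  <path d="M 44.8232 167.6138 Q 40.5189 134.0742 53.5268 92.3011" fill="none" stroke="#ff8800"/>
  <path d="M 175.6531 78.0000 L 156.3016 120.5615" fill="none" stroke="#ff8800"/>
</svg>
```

Since the viewBox matches the mm dimensions, user units are millimetres directly. The only transform is the Y-flip y_m = 189.8695 − y_svg.

Shape 1 is a quadratic bezier drawn with `<path>`. Its stroke #ff8800 means cut at S894, F975. After flipping Y the toolpath is (195.7843,135.8931) → (163.6556,104.0425) → (117.5983,64.4172) → (57.6126,17.0171).

Shape 2 is a quadratic bezier drawn with `<path>`. Its stroke #ff8800 means cut at S894, F975. After flipping Y the toolpath is (44.8232,22.2557) → (43.8772,45.5303) → (46.7784,70.6345) → (53.5268,97.5684).

Shape 3 is a line segment drawn with `<path>`. Its stroke #ff8800 means cut at S894, F975. After flipping Y the toolpath is (175.6531,111.8695) → (156.3016,69.3080).

G21
G90
G0 X195.7843 Y135.8931
M3 S894
G1 X163.6556 Y104.0425 F975
G1 X117.5983 Y64.4172
G1 X57.6126 Y17.0171
M5
G0 X44.8232 Y22.2557
M3 S894
G1 X43.8772 Y45.5303 F975
G1 X46.7784 Y70.6345
G1 X53.5268 Y97.5684
M5
G0 X175.6531 Y111.8695
M3 S894
G1 X156.3016 Y69.3080 F975
M5
G0 X0.0000 Y0.0000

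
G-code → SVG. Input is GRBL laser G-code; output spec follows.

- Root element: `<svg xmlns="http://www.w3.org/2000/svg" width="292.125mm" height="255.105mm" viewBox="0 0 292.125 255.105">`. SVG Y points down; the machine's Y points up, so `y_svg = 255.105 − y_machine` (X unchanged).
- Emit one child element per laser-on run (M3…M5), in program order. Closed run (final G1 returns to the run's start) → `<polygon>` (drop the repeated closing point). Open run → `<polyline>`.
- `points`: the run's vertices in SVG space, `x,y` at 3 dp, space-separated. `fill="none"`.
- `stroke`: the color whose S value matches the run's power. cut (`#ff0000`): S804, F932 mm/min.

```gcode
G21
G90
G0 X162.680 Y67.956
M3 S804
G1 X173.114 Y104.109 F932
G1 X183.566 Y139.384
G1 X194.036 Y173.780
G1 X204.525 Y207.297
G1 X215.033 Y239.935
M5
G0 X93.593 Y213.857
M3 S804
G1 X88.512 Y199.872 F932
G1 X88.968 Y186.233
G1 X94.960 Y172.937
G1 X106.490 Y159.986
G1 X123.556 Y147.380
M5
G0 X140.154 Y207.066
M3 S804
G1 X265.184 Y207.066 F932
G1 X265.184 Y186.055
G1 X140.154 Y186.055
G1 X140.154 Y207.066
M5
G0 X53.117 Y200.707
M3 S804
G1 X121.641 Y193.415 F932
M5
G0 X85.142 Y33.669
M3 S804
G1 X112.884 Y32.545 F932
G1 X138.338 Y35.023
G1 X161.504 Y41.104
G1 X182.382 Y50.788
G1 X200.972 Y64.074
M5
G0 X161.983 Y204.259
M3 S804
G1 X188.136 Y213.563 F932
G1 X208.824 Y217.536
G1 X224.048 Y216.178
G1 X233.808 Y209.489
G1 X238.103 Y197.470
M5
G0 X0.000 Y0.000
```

<svg xmlns="http://www.w3.org/2000/svg" width="292.125mm" height="255.105mm" viewBox="0 0 292.125 255.105">
  <polyline points="162.680,187.149 173.114,150.996 183.566,115.721 194.036,81.325 204.525,47.808 215.033,15.170" fill="none" stroke="#ff0000"/>
  <polyline points="93.593,41.248 88.512,55.233 88.968,68.872 94.960,82.168 106.490,95.119 123.556,107.725" fill="none" stroke="#ff0000"/>
  <polygon points="140.154,48.039 265.184,48.039 265.184,69.050 140.154,69.050" fill="none" stroke="#ff0000"/>
  <polyline points="53.117,54.398 121.641,61.690" fill="none" stroke="#ff0000"/>
  <polyline points="85.142,221.436 112.884,222.560 138.338,220.082 161.504,214.001 182.382,204.317 200.972,191.031" fill="none" stroke="#ff0000"/>
  <polyline points="161.983,50.846 188.136,41.542 208.824,37.569 224.048,38.927 233.808,45.616 238.103,57.635" fill="none" stroke="#ff0000"/>
</svg>

y_svg = 255.105 − y_m. Every run uses S804, so all elements get stroke `#ff0000` (cut).

[1] open run; points: 162.680,187.149 173.114,150.996 183.566,115.721 194.036,81.325 204.525,47.808 215.033,15.170

[2] open run; points: 93.593,41.248 88.512,55.233 88.968,68.872 94.960,82.168 106.490,95.119 123.556,107.725

[3] closed run; points: 140.154,48.039 265.184,48.039 265.184,69.050 140.154,69.050

[4] open run; points: 53.117,54.398 121.641,61.690

[5] open run; points: 85.142,221.436 112.884,222.560 138.338,220.082 161.504,214.001 182.382,204.317 200.972,191.031

[6] open run; points: 161.983,50.846 188.136,41.542 208.824,37.569 224.048,38.927 233.808,45.616 238.103,57.635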